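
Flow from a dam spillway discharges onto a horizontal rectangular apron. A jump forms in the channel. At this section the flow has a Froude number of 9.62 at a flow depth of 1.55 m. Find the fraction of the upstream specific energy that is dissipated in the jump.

ΔE/E₁ = 0.717 (71.7%)

Fr₁ = 9.62 (given).
Sequent-depth ratio: y₂/y₁ = ½[√(1 + 8Fr₁²) − 1] = ½[√741.4 − 1] = 13.1.
y₂ = 13.1 × 1.55 = 20.3 m.
E₁ = y₁(1 + Fr₁²/2) = 1.55×(1 + 9.62²/2) = 73.3 m. ΔE = (y₂ − y₁)³/(4y₁y₂) = 52.5 m. ΔE/E₁ = 52.5/73.3 = 0.717.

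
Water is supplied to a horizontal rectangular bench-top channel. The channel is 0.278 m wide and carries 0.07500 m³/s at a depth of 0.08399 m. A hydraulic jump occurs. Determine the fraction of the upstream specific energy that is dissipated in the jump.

q = Q/b = 0.07500/0.278 = 0.2698 m²/s; V₁ = q/y₁ = 3.212 m/s. Fr₁ = V₁/√(g·y₁) = 3.539.
From the momentum equation for a rectangular channel, y₂/y₁ = ½[√(1 + 8Fr₁²) − 1] = ½[√101.18 − 1] = 4.529.
y₂ = 4.529 × 0.08399 = 0.3804 m.
E₁ = y₁ + V₁²/2g = 0.6099 m. ΔE = (y₂ − y₁)³/(4y₁y₂) = 0.2038 m. ΔE/E₁ = 0.2038/0.6099 = 0.334.

ΔE/E₁ = 0.334 (33.4%)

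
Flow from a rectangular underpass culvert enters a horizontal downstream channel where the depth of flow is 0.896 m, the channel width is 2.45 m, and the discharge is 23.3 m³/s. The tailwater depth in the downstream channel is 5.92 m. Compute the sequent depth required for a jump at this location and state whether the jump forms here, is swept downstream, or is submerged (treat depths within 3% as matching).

q = Q/b = 23.3/2.45 = 9.51 m²/s; V₁ = q/y₁ = 10.6 m/s. Fr₁ = V₁/√(g·y₁) = 3.58.
Conjugate-depth relation: y₂/y₁ = ½[√(1 + 8Fr₁²) − 1] = ½[√103.5 − 1] = 4.59.
y₂ = 4.59 × 0.896 = 4.11 m.
Tailwater y_tw = 5.92 m: y_tw > y₂, so the jump is submerged.

y₂ = 4.11 m; the jump is submerged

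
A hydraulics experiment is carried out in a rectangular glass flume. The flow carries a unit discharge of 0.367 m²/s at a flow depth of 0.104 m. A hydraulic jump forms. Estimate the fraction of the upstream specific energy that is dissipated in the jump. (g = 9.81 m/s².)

ΔE/E₁ = 0.328 (32.8%)

V₁ = q/y₁ = 0.367/0.104 = 3.53 m/s. Fr₁ = V₁/√(g·y₁) = 3.53/√(9.81×0.104) = 3.49.
From the momentum equation for a rectangular channel, y₂/y₁ = ½[√(1 + 8Fr₁²) − 1] = ½[√98.65 − 1] = 4.47.
y₂ = 4.47 × 0.104 = 0.464 m.
E₁ = y₁ + V₁²/2g = 0.739 m. ΔE = (y₂ − y₁)³/(4y₁y₂) = 0.242 m. ΔE/E₁ = 0.242/0.739 = 0.328.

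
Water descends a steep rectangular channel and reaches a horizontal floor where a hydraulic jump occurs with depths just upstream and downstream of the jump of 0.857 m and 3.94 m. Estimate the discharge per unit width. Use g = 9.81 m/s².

For a rectangular channel the momentum equation gives q² = ½·g·y₁·y₂·(y₁ + y₂) = ½×9.81×0.857×3.94×4.80 = 79.4.
q = √79.4 = 8.91 m²/s.

q = 8.91 m²/s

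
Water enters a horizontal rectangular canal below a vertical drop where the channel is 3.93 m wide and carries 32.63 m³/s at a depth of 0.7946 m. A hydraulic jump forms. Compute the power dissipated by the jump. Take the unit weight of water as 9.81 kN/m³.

P = 733.8 kW

q = Q/b = 32.63/3.93 = 8.303 m²/s; V₁ = q/y₁ = 10.45 m/s. Fr₁ = V₁/√(g·y₁) = 3.743.
Sequent-depth ratio: y₂/y₁ = ½[√(1 + 8Fr₁²) − 1] = ½[√113.05 − 1] = 4.816.
y₂ = 4.816 × 0.7946 = 3.827 m.
Head loss: ΔE = (y₂ − y₁)³/(4y₁y₂) = (3.827 − 0.7946)³/(4×0.7946×3.827) = 27.89/12.16 = 2.292 m.
P = γ·Q·ΔE = 9.81 × 32.63 × 2.292 = 733.8 kW.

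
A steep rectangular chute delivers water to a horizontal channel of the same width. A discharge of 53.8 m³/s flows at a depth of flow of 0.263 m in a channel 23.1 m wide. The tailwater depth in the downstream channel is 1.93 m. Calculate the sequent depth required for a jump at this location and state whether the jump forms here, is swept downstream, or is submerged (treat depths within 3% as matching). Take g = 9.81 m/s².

q = Q/b = 53.8/23.1 = 2.33 m²/s; V₁ = q/y₁ = 8.86 m/s. Fr₁ = V₁/√(g·y₁) = 5.51.
From the momentum equation for a rectangular channel, y₂/y₁ = ½[√(1 + 8Fr₁²) − 1] = ½[√244.2 − 1] = 7.31.
y₂ = 7.31 × 0.263 = 1.92 m.
Tailwater y_tw = 1.93 m: y_tw ≈ y₂, so the jump forms here.

y₂ = 1.92 m; the jump forms here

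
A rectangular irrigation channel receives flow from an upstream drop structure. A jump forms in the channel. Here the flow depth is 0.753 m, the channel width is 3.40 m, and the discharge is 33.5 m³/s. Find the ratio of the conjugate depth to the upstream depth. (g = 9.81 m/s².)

y₂/y₁ = 6.33

q = Q/b = 33.5/3.40 = 9.85 m²/s; V₁ = q/y₁ = 13.1 m/s. Fr₁ = V₁/√(g·y₁) = 4.81.
From the momentum equation for a rectangular channel, y₂/y₁ = ½[√(1 + 8Fr₁²) − 1] = ½[√186.4 − 1] = 6.33.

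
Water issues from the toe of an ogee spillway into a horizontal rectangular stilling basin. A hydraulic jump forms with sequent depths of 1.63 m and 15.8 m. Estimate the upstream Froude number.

For a rectangular channel the momentum equation gives q² = ½·g·y₁·y₂·(y₁ + y₂) = ½×9.81×1.63×15.8×17.4 = 2202.
q = √2202 = 46.9 m²/s.
V₁ = q/y₁ = 28.8 m/s; Fr₁ = V₁/√(g·y₁) = 7.20.

Fr₁ = 7.20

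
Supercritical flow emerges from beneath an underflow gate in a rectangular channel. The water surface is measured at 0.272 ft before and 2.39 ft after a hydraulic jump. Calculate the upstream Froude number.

Fr₁ = 6.56

For a rectangular channel the momentum equation gives q² = ½·g·y₁·y₂·(y₁ + y₂) = ½×32.2×0.272×2.39×2.66 = 27.9.
q = √27.9 = 5.28 ft²/s.
V₁ = q/y₁ = 19.4 ft/s; Fr₁ = V₁/√(g·y₁) = 6.56.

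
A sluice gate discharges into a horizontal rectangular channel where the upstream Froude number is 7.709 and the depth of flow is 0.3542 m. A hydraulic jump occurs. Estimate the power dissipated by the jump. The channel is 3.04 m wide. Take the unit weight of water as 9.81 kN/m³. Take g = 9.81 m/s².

Fr₁ = 7.709 (given).
Bélanger equation: y₂/y₁ = ½[√(1 + 8Fr₁²) − 1] = ½[√476.43 − 1] = 10.41.
y₂ = 10.41 × 0.3542 = 3.689 m.
V₁ = Fr₁·√(g·y₁) = 7.709×√(9.81×0.3542) = 14.37 m/s; q = V₁·y₁ = 5.090 m²/s. V₂ = q/y₂ = 5.090/3.689 = 1.380 m/s. E₁ = y₁ + V₁²/2g = 10.88 m; E₂ = y₂ + V₂²/2g = 3.786 m. ΔE = E₁ − E₂ = 7.093 m.
Q = q·b = 5.090 × 3.04 = 15.47 m³/s. P = γ·Q·ΔE = 9.81 × 15.47 × 7.093 = 1077 kW.

P = 1077 kW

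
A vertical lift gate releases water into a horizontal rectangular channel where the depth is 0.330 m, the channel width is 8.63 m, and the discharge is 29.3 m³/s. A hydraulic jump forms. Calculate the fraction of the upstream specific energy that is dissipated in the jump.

ΔE/E₁ = 0.545 (54.5%)

q = Q/b = 29.3/8.63 = 3.40 m²/s; V₁ = q/y₁ = 10.3 m/s. Fr₁ = V₁/√(g·y₁) = 5.72.
From the momentum equation for a rectangular channel, y₂/y₁ = ½[√(1 + 8Fr₁²) − 1] = ½[√262.6 − 1] = 7.60.
y₂ = 7.60 × 0.330 = 2.51 m.
E₁ = y₁ + V₁²/2g = 5.72 m. ΔE = (y₂ − y₁)³/(4y₁y₂) = 3.12 m. ΔE/E₁ = 3.12/5.72 = 0.545.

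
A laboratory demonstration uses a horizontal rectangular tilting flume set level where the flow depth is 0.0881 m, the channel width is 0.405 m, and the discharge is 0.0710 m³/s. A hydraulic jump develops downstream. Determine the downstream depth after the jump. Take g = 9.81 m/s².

q = Q/b = 0.0710/0.405 = 0.175 m²/s; V₁ = q/y₁ = 1.99 m/s. Fr₁ = V₁/√(g·y₁) = 2.14.
By Bélanger, y₂/y₁ = ½[√(1 + 8Fr₁²) − 1] = ½[√37.65 − 1] = 2.57.
y₂ = 2.57 × 0.0881 = 0.226 m.

y₂ = 0.226 m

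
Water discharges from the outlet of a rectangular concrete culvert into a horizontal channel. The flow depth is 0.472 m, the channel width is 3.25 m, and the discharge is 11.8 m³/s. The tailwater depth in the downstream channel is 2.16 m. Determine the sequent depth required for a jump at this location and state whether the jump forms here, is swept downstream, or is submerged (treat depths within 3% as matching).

q = Q/b = 11.8/3.25 = 3.63 m²/s; V₁ = q/y₁ = 7.69 m/s. Fr₁ = V₁/√(g·y₁) = 3.57.
By Bélanger, y₂/y₁ = ½[√(1 + 8Fr₁²) − 1] = ½[√103.2 − 1] = 4.58.
y₂ = 4.58 × 0.472 = 2.16 m.
Tailwater y_tw = 2.16 m: y_tw ≈ y₂, so the jump forms here.

y₂ = 2.16 m; the jump forms here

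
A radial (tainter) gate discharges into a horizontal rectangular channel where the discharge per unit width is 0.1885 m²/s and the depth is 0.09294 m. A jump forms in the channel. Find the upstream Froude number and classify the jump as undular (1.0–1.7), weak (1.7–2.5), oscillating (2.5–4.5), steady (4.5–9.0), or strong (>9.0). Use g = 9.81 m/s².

V₁ = q/y₁ = 0.1885/0.09294 = 2.028 m/s. Fr₁ = V₁/√(g·y₁) = 2.028/√(9.81×0.09294) = 2.124.
Fr₁ = 2.124 lies in the weak range.

Fr₁ = 2.124; weak jump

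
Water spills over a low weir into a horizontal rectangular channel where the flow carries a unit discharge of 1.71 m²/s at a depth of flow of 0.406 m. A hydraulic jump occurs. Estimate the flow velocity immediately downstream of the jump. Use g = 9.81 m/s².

V₂ = 1.67 m/s

V₁ = q/y₁ = 1.71/0.406 = 4.21 m/s. Fr₁ = V₁/√(g·y₁) = 4.21/√(9.81×0.406) = 2.11.
Bélanger equation: y₂/y₁ = ½[√(1 + 8Fr₁²) − 1] = ½[√36.63 − 1] = 2.53.
y₂ = 2.53 × 0.406 = 1.03 m.
V₂ = q/y₂ = 1.71/1.03 = 1.67 m/s.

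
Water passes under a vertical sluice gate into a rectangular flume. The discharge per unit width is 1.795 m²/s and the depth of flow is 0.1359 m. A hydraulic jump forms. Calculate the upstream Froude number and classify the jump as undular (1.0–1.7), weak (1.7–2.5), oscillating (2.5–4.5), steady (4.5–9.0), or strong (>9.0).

V₁ = q/y₁ = 1.795/0.1359 = 13.21 m/s. Fr₁ = V₁/√(g·y₁) = 13.21/√(9.81×0.1359) = 11.44.
Fr₁ = 11.44 lies in the strong range.

Fr₁ = 11.44; strong jump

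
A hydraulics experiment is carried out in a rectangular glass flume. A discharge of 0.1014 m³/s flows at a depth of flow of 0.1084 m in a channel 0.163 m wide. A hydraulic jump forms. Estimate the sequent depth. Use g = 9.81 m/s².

y₂ = 0.8007 m

q = Q/b = 0.1014/0.163 = 0.6221 m²/s; V₁ = q/y₁ = 5.739 m/s. Fr₁ = V₁/√(g·y₁) = 5.565.
By Bélanger, y₂/y₁ = ½[√(1 + 8Fr₁²) − 1] = ½[√248.76 − 1] = 7.386.
y₂ = 7.386 × 0.1084 = 0.8007 m.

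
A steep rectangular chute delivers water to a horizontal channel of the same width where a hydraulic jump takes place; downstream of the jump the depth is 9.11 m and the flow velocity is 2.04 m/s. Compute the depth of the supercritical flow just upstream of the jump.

Fr₂ = V₂/√(g·y₂) = 2.04/√(9.81×9.11) = 0.216.
From the momentum equation (using Fr₂), y₁/y₂ = ½[√(1 + 8Fr₂²) − 1] = ½[√1.373 − 1] = 0.0858.
y₁ = 0.0858 × 9.11 = 0.781 m.

y₁ = 0.781 m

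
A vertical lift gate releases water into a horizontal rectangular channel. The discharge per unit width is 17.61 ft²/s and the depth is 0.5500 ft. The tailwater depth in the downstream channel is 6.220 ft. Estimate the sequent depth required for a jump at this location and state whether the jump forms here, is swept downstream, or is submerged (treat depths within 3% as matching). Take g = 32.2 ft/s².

y₂ = 5.649 ft; the jump is submerged

V₁ = q/y₁ = 17.61/0.5500 = 32.02 ft/s. Fr₁ = V₁/√(g·y₁) = 32.02/√(32.2×0.5500) = 7.608.
Bélanger equation: y₂/y₁ = ½[√(1 + 8Fr₁²) − 1] = ½[√464.09 − 1] = 10.27.
y₂ = 10.27 × 0.5500 = 5.649 ft.
Tailwater y_tw = 6.220 ft: y_tw > y₂, so the jump is submerged.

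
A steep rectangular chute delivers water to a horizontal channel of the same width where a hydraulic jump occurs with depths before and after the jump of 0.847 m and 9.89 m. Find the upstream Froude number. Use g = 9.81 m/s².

For a rectangular channel the momentum equation gives q² = ½·g·y₁·y₂·(y₁ + y₂) = ½×9.81×0.847×9.89×10.7 = 441.
q = √441 = 21.0 m²/s.
V₁ = q/y₁ = 24.8 m/s; Fr₁ = V₁/√(g·y₁) = 8.60.

Fr₁ = 8.60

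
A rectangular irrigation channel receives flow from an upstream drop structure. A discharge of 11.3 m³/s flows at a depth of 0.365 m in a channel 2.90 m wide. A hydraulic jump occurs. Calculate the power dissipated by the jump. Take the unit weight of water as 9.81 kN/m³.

P = 370 kW

q = Q/b = 11.3/2.90 = 3.90 m²/s; V₁ = q/y₁ = 10.7 m/s. Fr₁ = V₁/√(g·y₁) = 5.64.
By Bélanger, y₂/y₁ = ½[√(1 + 8Fr₁²) − 1] = ½[√255.6 − 1] = 7.49.
y₂ = 7.49 × 0.365 = 2.74 m.
Head loss: ΔE = (y₂ − y₁)³/(4y₁y₂) = (2.74 − 0.365)³/(4×0.365×2.74) = 13.3/3.99 = 3.33 m.
P = γ·Q·ΔE = 9.81 × 11.3 × 3.33 = 370 kW.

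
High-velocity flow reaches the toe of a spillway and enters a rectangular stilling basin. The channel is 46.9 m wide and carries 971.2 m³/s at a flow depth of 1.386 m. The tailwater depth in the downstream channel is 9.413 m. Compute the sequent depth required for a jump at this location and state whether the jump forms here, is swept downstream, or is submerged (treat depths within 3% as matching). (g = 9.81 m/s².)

y₂ = 7.279 m; the jump is submerged

q = Q/b = 971.2/46.9 = 20.71 m²/s; V₁ = q/y₁ = 14.94 m/s. Fr₁ = V₁/√(g·y₁) = 4.052.
Bélanger equation: y₂/y₁ = ½[√(1 + 8Fr₁²) − 1] = ½[√132.34 − 1] = 5.252.
y₂ = 5.252 × 1.386 = 7.279 m.
Tailwater y_tw = 9.413 m: y_tw > y₂, so the jump is submerged.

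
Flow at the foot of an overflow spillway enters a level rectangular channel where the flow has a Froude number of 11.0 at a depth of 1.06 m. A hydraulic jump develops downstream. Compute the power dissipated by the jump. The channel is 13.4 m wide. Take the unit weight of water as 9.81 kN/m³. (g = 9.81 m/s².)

Fr₁ = 11.0 (given).
Bélanger equation: y₂/y₁ = ½[√(1 + 8Fr₁²) − 1] = ½[√969.0 − 1] = 15.1.
y₂ = 15.1 × 1.06 = 16.0 m.
Head loss: ΔE = (y₂ − y₁)³/(4y₁y₂) = (16.0 − 1.06)³/(4×1.06×16.0) = 3313/67.7 = 48.9 m.
V₁ = Fr₁·√(g·y₁) = 11.0×√(9.81×1.06) = 35.5 m/s; q = V₁·y₁ = 37.6 m²/s. Q = q·b = 37.6 × 13.4 = 504 m³/s. P = γ·Q·ΔE = 9.81 × 504 × 48.9 = 241889 kW.

P = 241889 kW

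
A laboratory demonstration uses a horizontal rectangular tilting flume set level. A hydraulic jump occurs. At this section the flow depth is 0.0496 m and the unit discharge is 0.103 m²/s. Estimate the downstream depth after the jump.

V₁ = q/y₁ = 0.103/0.0496 = 2.08 m/s. Fr₁ = V₁/√(g·y₁) = 2.08/√(9.81×0.0496) = 2.98.
From the momentum equation for a rectangular channel, y₂/y₁ = ½[√(1 + 8Fr₁²) − 1] = ½[√71.90 − 1] = 3.74.
y₂ = 3.74 × 0.0496 = 0.185 m.

y₂ = 0.185 m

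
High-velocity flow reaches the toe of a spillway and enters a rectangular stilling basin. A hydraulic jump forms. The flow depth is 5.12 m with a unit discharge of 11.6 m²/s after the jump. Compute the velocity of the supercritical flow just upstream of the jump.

V₁ = 13.0 m/s

V₂ = q/y₂ = 11.6/5.12 = 2.27 m/s; Fr₂ = V₂/√(g·y₂) = 0.320.
From the momentum equation (using Fr₂), y₁/y₂ = ½[√(1 + 8Fr₂²) − 1] = ½[√1.818 − 1] = 0.174.
y₁ = 0.174 × 5.12 = 0.891 m.
V₁ = q/y₁ = 11.6/0.891 = 13.0 m/s.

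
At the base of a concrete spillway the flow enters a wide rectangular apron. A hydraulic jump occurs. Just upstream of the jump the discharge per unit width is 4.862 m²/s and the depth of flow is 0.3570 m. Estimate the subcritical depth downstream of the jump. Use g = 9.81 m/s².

V₁ = q/y₁ = 4.862/0.3570 = 13.62 m/s. Fr₁ = V₁/√(g·y₁) = 13.62/√(9.81×0.3570) = 7.277.
Conjugate-depth relation: y₂/y₁ = ½[√(1 + 8Fr₁²) − 1] = ½[√424.69 − 1] = 9.804.
y₂ = 9.804 × 0.3570 = 3.500 m.

y₂ = 3.500 m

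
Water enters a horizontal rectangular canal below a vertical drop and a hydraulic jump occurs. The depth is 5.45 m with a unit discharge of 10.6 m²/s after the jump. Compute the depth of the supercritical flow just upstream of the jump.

y₁ = 0.685 m

V₂ = q/y₂ = 10.6/5.45 = 1.94 m/s; Fr₂ = V₂/√(g·y₂) = 0.266.
The Bélanger relation is symmetric: y₁/y₂ = ½[√(1 + 8Fr₂²) − 1] = ½[√1.566 − 1] = 0.126.
y₁ = 0.126 × 5.45 = 0.685 m.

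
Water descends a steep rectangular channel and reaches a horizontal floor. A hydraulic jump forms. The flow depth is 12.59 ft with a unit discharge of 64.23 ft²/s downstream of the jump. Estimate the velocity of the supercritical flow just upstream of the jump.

V₁ = 44.31 ft/s

V₂ = q/y₂ = 64.23/12.59 = 5.102 ft/s; Fr₂ = V₂/√(g·y₂) = 0.2534.
Since the conjugate-depth ratio holds either way, y₁/y₂ = ½[√(1 + 8Fr₂²) − 1] = ½[√1.5136 − 1] = 0.1151.
y₁ = 0.1151 × 12.59 = 1.450 ft.
V₁ = q/y₁ = 64.23/1.450 = 44.31 ft/s.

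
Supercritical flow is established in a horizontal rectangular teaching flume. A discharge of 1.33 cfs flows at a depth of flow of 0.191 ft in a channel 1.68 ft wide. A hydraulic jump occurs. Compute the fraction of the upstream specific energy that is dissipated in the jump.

q = Q/b = 1.33/1.68 = 0.792 ft²/s; V₁ = q/y₁ = 4.14 ft/s. Fr₁ = V₁/√(g·y₁) = 1.67.
Sequent-depth ratio: y₂/y₁ = ½[√(1 + 8Fr₁²) − 1] = ½[√23.35 − 1] = 1.92.
y₂ = 1.92 × 0.191 = 0.366 ft.
E₁ = y₁ + V₁²/2g = 0.458 ft. ΔE = (y₂ − y₁)³/(4y₁y₂) = 0.0192 ft. ΔE/E₁ = 0.0192/0.458 = 0.0418.

ΔE/E₁ = 0.0418 (4.18%)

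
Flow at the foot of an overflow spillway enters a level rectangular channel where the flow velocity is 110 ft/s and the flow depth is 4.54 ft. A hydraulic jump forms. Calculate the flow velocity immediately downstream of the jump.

V₂ = 8.89 ft/s

Fr₁ = V₁/√(g·y₁) = 110/√(32.2×4.54) = 9.10.
By Bélanger, y₂/y₁ = ½[√(1 + 8Fr₁²) − 1] = ½[√663.2 − 1] = 12.4.
y₂ = 12.4 × 4.54 = 56.2 ft.
q = V₁·y₁ = 110 × 4.54 = 499 ft²/s.
V₂ = q/y₂ = 499/56.2 = 8.89 ft/s.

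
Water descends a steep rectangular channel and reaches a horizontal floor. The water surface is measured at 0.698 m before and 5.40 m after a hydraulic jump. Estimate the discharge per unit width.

For a rectangular channel the momentum equation gives q² = ½·g·y₁·y₂·(y₁ + y₂) = ½×9.81×0.698×5.40×6.10 = 113.
q = √113 = 10.6 m²/s.

q = 10.6 m²/s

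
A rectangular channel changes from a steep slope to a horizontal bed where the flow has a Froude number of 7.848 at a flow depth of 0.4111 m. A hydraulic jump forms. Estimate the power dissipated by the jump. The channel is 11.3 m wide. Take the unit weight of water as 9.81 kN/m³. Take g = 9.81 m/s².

Fr₁ = 7.848 (given).
From the momentum equation for a rectangular channel, y₂/y₁ = ½[√(1 + 8Fr₁²) − 1] = ½[√493.73 − 1] = 10.61.
y₂ = 10.61 × 0.4111 = 4.362 m.
V₁ = Fr₁·√(g·y₁) = 7.848×√(9.81×0.4111) = 15.76 m/s; q = V₁·y₁ = 6.479 m²/s. V₂ = q/y₂ = 6.479/4.362 = 1.485 m/s. E₁ = y₁ + V₁²/2g = 13.07 m; E₂ = y₂ + V₂²/2g = 4.474 m. ΔE = E₁ − E₂ = 8.597 m.
Q = q·b = 6.479 × 11.3 = 73.21 m³/s. P = γ·Q·ΔE = 9.81 × 73.21 × 8.597 = 6175 kW.

P = 6175 kW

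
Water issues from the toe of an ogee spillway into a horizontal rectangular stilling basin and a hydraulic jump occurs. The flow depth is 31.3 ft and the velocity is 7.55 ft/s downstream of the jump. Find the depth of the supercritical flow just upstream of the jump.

y₁ = 3.21 ft

Fr₂ = V₂/√(g·y₂) = 7.55/√(32.2×31.3) = 0.238.
From the momentum equation (using Fr₂), y₁/y₂ = ½[√(1 + 8Fr₂²) − 1] = ½[√1.452 − 1] = 0.103.
y₁ = 0.103 × 31.3 = 3.21 ft.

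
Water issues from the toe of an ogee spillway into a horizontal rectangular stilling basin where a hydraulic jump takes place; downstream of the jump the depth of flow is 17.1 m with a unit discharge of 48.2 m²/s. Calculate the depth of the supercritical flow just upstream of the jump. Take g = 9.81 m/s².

y₁ = 1.49 m

V₂ = q/y₂ = 48.2/17.1 = 2.82 m/s; Fr₂ = V₂/√(g·y₂) = 0.218.
From the momentum equation (using Fr₂), y₁/y₂ = ½[√(1 + 8Fr₂²) − 1] = ½[√1.379 − 1] = 0.0871.
y₁ = 0.0871 × 17.1 = 1.49 m.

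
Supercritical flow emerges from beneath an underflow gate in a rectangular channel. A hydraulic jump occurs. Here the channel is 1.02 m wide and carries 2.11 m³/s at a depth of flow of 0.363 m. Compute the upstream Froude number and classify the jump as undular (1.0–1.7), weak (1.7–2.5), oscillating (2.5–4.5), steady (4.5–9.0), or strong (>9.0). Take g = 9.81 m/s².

Fr₁ = 3.02; oscillating jump

q = Q/b = 2.11/1.02 = 2.07 m²/s; V₁ = q/y₁ = 5.70 m/s. Fr₁ = V₁/√(g·y₁) = 3.02.
Fr₁ = 3.02 lies in the oscillating range.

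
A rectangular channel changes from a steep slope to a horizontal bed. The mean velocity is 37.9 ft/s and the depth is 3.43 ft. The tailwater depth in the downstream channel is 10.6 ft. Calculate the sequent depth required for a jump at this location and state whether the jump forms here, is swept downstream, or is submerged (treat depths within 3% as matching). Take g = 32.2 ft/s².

Fr₁ = V₁/√(g·y₁) = 37.9/√(32.2×3.43) = 3.61.
Conjugate-depth relation: y₂/y₁ = ½[√(1 + 8Fr₁²) − 1] = ½[√105.0 − 1] = 4.62.
y₂ = 4.62 × 3.43 = 15.9 ft.
Tailwater y_tw = 10.6 ft: y_tw < y₂, so the jump is swept downstream.

y₂ = 15.9 ft; the jump is swept downstream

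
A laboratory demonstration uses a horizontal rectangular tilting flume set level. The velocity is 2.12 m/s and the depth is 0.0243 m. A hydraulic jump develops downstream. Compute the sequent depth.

Fr₁ = V₁/√(g·y₁) = 2.12/√(9.81×0.0243) = 4.34.
Conjugate-depth relation: y₂/y₁ = ½[√(1 + 8Fr₁²) − 1] = ½[√151.8 − 1] = 5.66.
y₂ = 5.66 × 0.0243 = 0.138 m.

y₂ = 0.138 m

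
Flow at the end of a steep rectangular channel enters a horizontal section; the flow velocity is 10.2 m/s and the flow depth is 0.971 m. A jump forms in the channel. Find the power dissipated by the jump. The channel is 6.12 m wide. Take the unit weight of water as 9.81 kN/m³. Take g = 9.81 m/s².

P = 1127 kW

Fr₁ = V₁/√(g·y₁) = 10.2/√(9.81×0.971) = 3.30.
Bélanger equation: y₂/y₁ = ½[√(1 + 8Fr₁²) − 1] = ½[√88.38 − 1] = 4.20.
y₂ = 4.20 × 0.971 = 4.08 m.
q = V₁·y₁ = 10.2 × 0.971 = 9.90 m²/s. V₂ = q/y₂ = 9.90/4.08 = 2.43 m/s. E₁ = y₁ + V₁²/2g = 6.27 m; E₂ = y₂ + V₂²/2g = 4.38 m. ΔE = E₁ − E₂ = 1.89 m.
Q = q·b = 9.90 × 6.12 = 60.6 m³/s. P = γ·Q·ΔE = 9.81 × 60.6 × 1.89 = 1127 kW.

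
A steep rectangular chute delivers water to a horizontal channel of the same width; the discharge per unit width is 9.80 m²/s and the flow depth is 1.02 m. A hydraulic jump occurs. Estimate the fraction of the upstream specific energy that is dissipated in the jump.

V₁ = q/y₁ = 9.80/1.02 = 9.61 m/s. Fr₁ = V₁/√(g·y₁) = 9.61/√(9.81×1.02) = 3.04.
Bélanger equation: y₂/y₁ = ½[√(1 + 8Fr₁²) − 1] = ½[√74.80 − 1] = 3.82.
y₂ = 3.82 × 1.02 = 3.90 m.
E₁ = y₁ + V₁²/2g = 5.72 m. ΔE = (y₂ − y₁)³/(4y₁y₂) = 1.50 m. ΔE/E₁ = 1.50/5.72 = 0.262.

ΔE/E₁ = 0.262 (26.2%)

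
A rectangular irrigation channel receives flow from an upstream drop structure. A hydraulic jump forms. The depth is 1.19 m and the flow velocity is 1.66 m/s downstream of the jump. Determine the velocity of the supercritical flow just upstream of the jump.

Fr₂ = V₂/√(g·y₂) = 1.66/√(9.81×1.19) = 0.486.
The Bélanger relation is symmetric: y₁/y₂ = ½[√(1 + 8Fr₂²) − 1] = ½[√2.888 − 1] = 0.350.
y₁ = 0.350 × 1.19 = 0.416 m.
V₁ = q/y₁ = 1.98/0.416 = 4.75 m/s.

V₁ = 4.75 m/s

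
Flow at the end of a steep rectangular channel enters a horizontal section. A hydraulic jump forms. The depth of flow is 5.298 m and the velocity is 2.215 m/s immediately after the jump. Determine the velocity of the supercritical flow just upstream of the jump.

Fr₂ = V₂/√(g·y₂) = 2.215/√(9.81×5.298) = 0.3072.
The Bélanger relation is symmetric: y₁/y₂ = ½[√(1 + 8Fr₂²) − 1] = ½[√1.7552 − 1] = 0.1624.
y₁ = 0.1624 × 5.298 = 0.8605 m.
V₁ = q/y₁ = 11.74/0.8605 = 13.64 m/s.

V₁ = 13.64 m/s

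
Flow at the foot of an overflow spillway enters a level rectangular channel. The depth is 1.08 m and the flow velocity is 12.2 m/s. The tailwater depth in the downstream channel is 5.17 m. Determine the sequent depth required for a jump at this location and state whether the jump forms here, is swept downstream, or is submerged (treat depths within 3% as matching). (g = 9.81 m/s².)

y₂ = 5.21 m; the jump forms here

Fr₁ = V₁/√(g·y₁) = 12.2/√(9.81×1.08) = 3.75.
Sequent-depth ratio: y₂/y₁ = ½[√(1 + 8Fr₁²) − 1] = ½[√113.4 − 1] = 4.82.
y₂ = 4.82 × 1.08 = 5.21 m.
Tailwater y_tw = 5.17 m: y_tw ≈ y₂, so the jump forms here.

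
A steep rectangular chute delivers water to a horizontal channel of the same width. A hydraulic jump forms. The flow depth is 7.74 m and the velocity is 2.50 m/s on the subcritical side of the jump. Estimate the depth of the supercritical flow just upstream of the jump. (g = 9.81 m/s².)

y₁ = 1.11 m

Fr₂ = V₂/√(g·y₂) = 2.50/√(9.81×7.74) = 0.287.
Applying the sequent-depth relation in reverse, y₁/y₂ = ½[√(1 + 8Fr₂²) − 1] = ½[√1.659 − 1] = 0.144.
y₁ = 0.144 × 7.74 = 1.11 m.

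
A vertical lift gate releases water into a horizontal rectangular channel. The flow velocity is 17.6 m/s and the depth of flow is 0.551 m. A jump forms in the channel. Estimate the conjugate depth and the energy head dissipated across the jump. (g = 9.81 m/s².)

y₂ = 5.63 m; ΔE = 10.6 m

Fr₁ = V₁/√(g·y₁) = 17.6/√(9.81×0.551) = 7.57.
Sequent-depth ratio: y₂/y₁ = ½[√(1 + 8Fr₁²) − 1] = ½[√459.5 − 1] = 10.2.
y₂ = 10.2 × 0.551 = 5.63 m.
Head loss: ΔE = (y₂ − y₁)³/(4y₁y₂) = (5.63 − 0.551)³/(4×0.551×5.63) = 131/12.4 = 10.6 m.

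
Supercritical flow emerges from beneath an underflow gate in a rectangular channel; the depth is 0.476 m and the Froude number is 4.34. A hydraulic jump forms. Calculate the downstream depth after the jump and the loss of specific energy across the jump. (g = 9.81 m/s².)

y₂ = 2.69 m; ΔE = 2.13 m

Fr₁ = 4.34 (given).
Conjugate-depth relation: y₂/y₁ = ½[√(1 + 8Fr₁²) − 1] = ½[√151.7 − 1] = 5.66.
y₂ = 5.66 × 0.476 = 2.69 m.
Head loss: ΔE = (y₂ − y₁)³/(4y₁y₂) = (2.69 − 0.476)³/(4×0.476×2.69) = 10.9/5.13 = 2.13 m.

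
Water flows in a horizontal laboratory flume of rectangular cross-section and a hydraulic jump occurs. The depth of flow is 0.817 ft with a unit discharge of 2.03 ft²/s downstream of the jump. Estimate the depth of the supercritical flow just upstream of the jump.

y₁ = 0.284 ft

V₂ = q/y₂ = 2.03/0.817 = 2.48 ft/s; Fr₂ = V₂/√(g·y₂) = 0.484.
The Bélanger relation is symmetric: y₁/y₂ = ½[√(1 + 8Fr₂²) − 1] = ½[√2.877 − 1] = 0.348.
y₁ = 0.348 × 0.817 = 0.284 ft.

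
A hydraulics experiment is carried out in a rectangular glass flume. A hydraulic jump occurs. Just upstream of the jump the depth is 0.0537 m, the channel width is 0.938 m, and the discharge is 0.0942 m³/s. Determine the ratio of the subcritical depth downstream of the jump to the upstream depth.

q = Q/b = 0.0942/0.938 = 0.100 m²/s; V₁ = q/y₁ = 1.87 m/s. Fr₁ = V₁/√(g·y₁) = 2.58.
Sequent-depth ratio: y₂/y₁ = ½[√(1 + 8Fr₁²) − 1] = ½[√54.11 − 1] = 3.18.

y₂/y₁ = 3.18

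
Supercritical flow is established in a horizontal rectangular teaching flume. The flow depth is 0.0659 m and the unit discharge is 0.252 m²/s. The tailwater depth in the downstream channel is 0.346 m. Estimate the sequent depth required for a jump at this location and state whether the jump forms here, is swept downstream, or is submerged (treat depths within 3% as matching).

V₁ = q/y₁ = 0.252/0.0659 = 3.82 m/s. Fr₁ = V₁/√(g·y₁) = 3.82/√(9.81×0.0659) = 4.76.
From the momentum equation for a rectangular channel, y₂/y₁ = ½[√(1 + 8Fr₁²) − 1] = ½[√182.0 − 1] = 6.24.
y₂ = 6.24 × 0.0659 = 0.412 m.
Tailwater y_tw = 0.346 m: y_tw < y₂, so the jump is swept downstream.

y₂ = 0.412 m; the jump is swept downstream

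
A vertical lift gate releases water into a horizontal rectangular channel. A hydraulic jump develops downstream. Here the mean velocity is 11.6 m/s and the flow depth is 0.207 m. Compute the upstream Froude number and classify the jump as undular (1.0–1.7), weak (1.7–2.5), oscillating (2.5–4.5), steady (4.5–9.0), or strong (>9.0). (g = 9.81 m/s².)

Fr₁ = V₁/√(g·y₁) = 11.6/√(9.81×0.207) = 8.14.
Fr₁ = 8.14 lies in the steady range.

Fr₁ = 8.14; steady jump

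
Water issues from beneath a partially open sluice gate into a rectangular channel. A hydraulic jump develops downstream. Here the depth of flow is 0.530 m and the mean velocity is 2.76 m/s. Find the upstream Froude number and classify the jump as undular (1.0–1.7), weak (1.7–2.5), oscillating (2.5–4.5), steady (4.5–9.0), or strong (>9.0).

Fr₁ = V₁/√(g·y₁) = 2.76/√(9.81×0.530) = 1.21.
Fr₁ = 1.21 lies in the undular range.

Fr₁ = 1.21; undular jump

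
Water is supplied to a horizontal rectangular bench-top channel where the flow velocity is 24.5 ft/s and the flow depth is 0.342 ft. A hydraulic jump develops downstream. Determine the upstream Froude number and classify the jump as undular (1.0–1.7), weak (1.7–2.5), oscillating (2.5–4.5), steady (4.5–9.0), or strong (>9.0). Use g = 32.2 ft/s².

Fr₁ = V₁/√(g·y₁) = 24.5/√(32.2×0.342) = 7.38.
Fr₁ = 7.38 lies in the steady range.

Fr₁ = 7.38; steady jump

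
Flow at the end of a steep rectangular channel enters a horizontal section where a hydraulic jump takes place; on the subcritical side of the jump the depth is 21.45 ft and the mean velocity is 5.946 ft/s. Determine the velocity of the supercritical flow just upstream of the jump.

Fr₂ = V₂/√(g·y₂) = 5.946/√(32.2×21.45) = 0.2262.
Applying the sequent-depth relation in reverse, y₁/y₂ = ½[√(1 + 8Fr₂²) − 1] = ½[√1.4095 − 1] = 0.09361.
y₁ = 0.09361 × 21.45 = 2.008 ft.
V₁ = q/y₁ = 127.5/2.008 = 63.52 ft/s.

V₁ = 63.52 ft/s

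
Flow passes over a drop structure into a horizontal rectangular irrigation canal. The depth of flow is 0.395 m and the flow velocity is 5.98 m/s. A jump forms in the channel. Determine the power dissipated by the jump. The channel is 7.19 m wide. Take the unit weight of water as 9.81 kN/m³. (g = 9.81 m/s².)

Fr₁ = V₁/√(g·y₁) = 5.98/√(9.81×0.395) = 3.04.
Sequent-depth ratio: y₂/y₁ = ½[√(1 + 8Fr₁²) − 1] = ½[√74.83 − 1] = 3.83.
y₂ = 3.83 × 0.395 = 1.51 m.
q = V₁·y₁ = 5.98 × 0.395 = 2.36 m²/s. V₂ = q/y₂ = 2.36/1.51 = 1.56 m/s. E₁ = y₁ + V₁²/2g = 2.22 m; E₂ = y₂ + V₂²/2g = 1.64 m. ΔE = E₁ − E₂ = 0.582 m.
Q = q·b = 2.36 × 7.19 = 17.0 m³/s. P = γ·Q·ΔE = 9.81 × 17.0 × 0.582 = 97.0 kW.

P = 97.0 kW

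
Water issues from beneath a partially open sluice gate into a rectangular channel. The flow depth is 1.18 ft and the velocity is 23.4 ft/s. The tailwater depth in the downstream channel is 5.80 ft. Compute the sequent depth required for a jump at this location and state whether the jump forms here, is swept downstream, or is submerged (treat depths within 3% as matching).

Fr₁ = V₁/√(g·y₁) = 23.4/√(32.2×1.18) = 3.80.
Sequent-depth ratio: y₂/y₁ = ½[√(1 + 8Fr₁²) − 1] = ½[√116.3 − 1] = 4.89.
y₂ = 4.89 × 1.18 = 5.77 ft.
Tailwater y_tw = 5.80 ft: y_tw ≈ y₂, so the jump forms here.

y₂ = 5.77 ft; the jump forms here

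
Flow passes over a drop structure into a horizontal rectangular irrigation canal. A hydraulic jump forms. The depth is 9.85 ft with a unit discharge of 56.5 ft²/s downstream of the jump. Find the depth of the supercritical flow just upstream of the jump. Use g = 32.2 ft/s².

V₂ = q/y₂ = 56.5/9.85 = 5.74 ft/s; Fr₂ = V₂/√(g·y₂) = 0.322.
Applying the sequent-depth relation in reverse, y₁/y₂ = ½[√(1 + 8Fr₂²) − 1] = ½[√1.830 − 1] = 0.176.
y₁ = 0.176 × 9.85 = 1.74 ft.

y₁ = 1.74 ft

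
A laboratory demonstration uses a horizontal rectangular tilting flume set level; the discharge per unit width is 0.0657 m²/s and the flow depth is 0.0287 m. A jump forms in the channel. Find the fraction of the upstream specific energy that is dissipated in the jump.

ΔE/E₁ = 0.426 (42.6%)

V₁ = q/y₁ = 0.0657/0.0287 = 2.29 m/s. Fr₁ = V₁/√(g·y₁) = 2.29/√(9.81×0.0287) = 4.31.
Bélanger equation: y₂/y₁ = ½[√(1 + 8Fr₁²) − 1] = ½[√149.9 − 1] = 5.62.
y₂ = 5.62 × 0.0287 = 0.161 m.
E₁ = y₁ + V₁²/2g = 0.296 m. ΔE = (y₂ − y₁)³/(4y₁y₂) = 0.126 m. ΔE/E₁ = 0.126/0.296 = 0.426.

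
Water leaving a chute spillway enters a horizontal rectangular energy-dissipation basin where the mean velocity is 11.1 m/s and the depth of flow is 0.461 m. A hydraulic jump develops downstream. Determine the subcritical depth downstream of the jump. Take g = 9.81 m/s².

y₂ = 3.18 m

Fr₁ = V₁/√(g·y₁) = 11.1/√(9.81×0.461) = 5.22.
Sequent-depth ratio: y₂/y₁ = ½[√(1 + 8Fr₁²) − 1] = ½[√219.0 − 1] = 6.90.
y₂ = 6.90 × 0.461 = 3.18 m.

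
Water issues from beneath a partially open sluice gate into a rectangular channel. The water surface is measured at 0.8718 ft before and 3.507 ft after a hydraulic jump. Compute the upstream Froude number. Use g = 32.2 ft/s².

Fr₁ = 3.178

For a rectangular channel the momentum equation gives q² = ½·g·y₁·y₂·(y₁ + y₂) = ½×32.2×0.8718×3.507×4.379 = 215.5.
q = √215.5 = 14.68 ft²/s.
V₁ = q/y₁ = 16.84 ft/s; Fr₁ = V₁/√(g·y₁) = 3.178.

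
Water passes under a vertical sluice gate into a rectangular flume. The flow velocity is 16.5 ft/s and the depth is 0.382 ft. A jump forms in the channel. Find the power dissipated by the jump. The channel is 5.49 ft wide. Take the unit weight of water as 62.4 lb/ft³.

Fr₁ = V₁/√(g·y₁) = 16.5/√(32.2×0.382) = 4.70.
From the momentum equation for a rectangular channel, y₂/y₁ = ½[√(1 + 8Fr₁²) − 1] = ½[√178.1 − 1] = 6.17.
y₂ = 6.17 × 0.382 = 2.36 ft.
q = V₁·y₁ = 16.5 × 0.382 = 6.30 ft²/s. V₂ = q/y₂ = 6.30/2.36 = 2.67 ft/s. E₁ = y₁ + V₁²/2g = 4.61 ft; E₂ = y₂ + V₂²/2g = 2.47 ft. ΔE = E₁ − E₂ = 2.14 ft.
Q = q·b = 6.30 × 5.49 = 34.6 cfs. P = γ·Q·ΔE/550 = 62.4 × 34.6 × 2.14 / 550 = 8.40 hp.

P = 8.40 hp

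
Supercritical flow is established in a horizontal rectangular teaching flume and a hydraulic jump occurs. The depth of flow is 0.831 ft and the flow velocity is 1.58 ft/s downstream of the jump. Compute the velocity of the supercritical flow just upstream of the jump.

Fr₂ = V₂/√(g·y₂) = 1.58/√(32.2×0.831) = 0.305.
The Bélanger relation is symmetric: y₁/y₂ = ½[√(1 + 8Fr₂²) − 1] = ½[√1.746 − 1] = 0.161.
y₁ = 0.161 × 0.831 = 0.134 ft.
V₁ = q/y₁ = 1.31/0.134 = 9.83 ft/s.

V₁ = 9.83 ft/s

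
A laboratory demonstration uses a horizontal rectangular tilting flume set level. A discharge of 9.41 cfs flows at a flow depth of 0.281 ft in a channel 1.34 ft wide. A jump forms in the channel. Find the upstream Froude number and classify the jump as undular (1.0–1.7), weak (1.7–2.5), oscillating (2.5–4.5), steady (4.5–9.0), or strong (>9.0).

q = Q/b = 9.41/1.34 = 7.02 ft²/s; V₁ = q/y₁ = 25.0 ft/s. Fr₁ = V₁/√(g·y₁) = 8.31.
Fr₁ = 8.31 lies in the steady range.

Fr₁ = 8.31; steady jump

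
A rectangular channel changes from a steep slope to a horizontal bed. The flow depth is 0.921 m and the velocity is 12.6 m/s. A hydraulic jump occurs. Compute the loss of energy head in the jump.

Fr₁ = V₁/√(g·y₁) = 12.6/√(9.81×0.921) = 4.19.
Conjugate-depth relation: y₂/y₁ = ½[√(1 + 8Fr₁²) − 1] = ½[√141.6 − 1] = 5.45.
y₂ = 5.45 × 0.921 = 5.02 m.
q = V₁·y₁ = 12.6 × 0.921 = 11.6 m²/s. V₂ = q/y₂ = 11.6/5.02 = 2.31 m/s. E₁ = y₁ + V₁²/2g = 9.01 m; E₂ = y₂ + V₂²/2g = 5.29 m. ΔE = E₁ − E₂ = 3.72 m.

ΔE = 3.72 m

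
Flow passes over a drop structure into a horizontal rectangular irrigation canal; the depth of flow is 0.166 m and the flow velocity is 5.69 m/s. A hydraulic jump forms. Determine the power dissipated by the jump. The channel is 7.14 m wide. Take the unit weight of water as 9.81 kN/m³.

Fr₁ = V₁/√(g·y₁) = 5.69/√(9.81×0.166) = 4.46.
Bélanger equation: y₂/y₁ = ½[√(1 + 8Fr₁²) − 1] = ½[√160.1 − 1] = 5.83.
y₂ = 5.83 × 0.166 = 0.967 m.
q = V₁·y₁ = 5.69 × 0.166 = 0.945 m²/s. V₂ = q/y₂ = 0.945/0.967 = 0.977 m/s. E₁ = y₁ + V₁²/2g = 1.82 m; E₂ = y₂ + V₂²/2g = 1.02 m. ΔE = E₁ − E₂ = 0.800 m.
Q = q·b = 0.945 × 7.14 = 6.74 m³/s. P = γ·Q·ΔE = 9.81 × 6.74 × 0.800 = 53.0 kW.

P = 53.0 kW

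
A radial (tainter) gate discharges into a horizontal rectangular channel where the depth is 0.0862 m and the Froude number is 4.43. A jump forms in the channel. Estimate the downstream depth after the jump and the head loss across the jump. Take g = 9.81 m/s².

y₂ = 0.499 m; ΔE = 0.408 m

Fr₁ = 4.43 (given).
Sequent-depth ratio: y₂/y₁ = ½[√(1 + 8Fr₁²) − 1] = ½[√158.0 − 1] = 5.78.
y₂ = 5.78 × 0.0862 = 0.499 m.
Head loss: ΔE = (y₂ − y₁)³/(4y₁y₂) = (0.499 − 0.0862)³/(4×0.0862×0.499) = 0.0702/0.172 = 0.408 m.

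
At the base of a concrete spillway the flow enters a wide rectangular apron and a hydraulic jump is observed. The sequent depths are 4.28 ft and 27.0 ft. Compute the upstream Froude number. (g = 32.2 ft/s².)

Fr₁ = 4.80

For a rectangular channel the momentum equation gives q² = ½·g·y₁·y₂·(y₁ + y₂) = ½×32.2×4.28×27.0×31.3 = 58197.
q = √58197 = 241 ft²/s.
V₁ = q/y₁ = 56.4 ft/s; Fr₁ = V₁/√(g·y₁) = 4.80.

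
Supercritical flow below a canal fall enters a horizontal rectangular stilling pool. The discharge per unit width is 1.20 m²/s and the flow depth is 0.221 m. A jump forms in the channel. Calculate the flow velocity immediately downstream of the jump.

V₁ = q/y₁ = 1.20/0.221 = 5.43 m/s. Fr₁ = V₁/√(g·y₁) = 5.43/√(9.81×0.221) = 3.69.
By Bélanger, y₂/y₁ = ½[√(1 + 8Fr₁²) − 1] = ½[√109.8 − 1] = 4.74.
y₂ = 4.74 × 0.221 = 1.05 m.
V₂ = q/y₂ = 1.20/1.05 = 1.15 m/s.

V₂ = 1.15 m/s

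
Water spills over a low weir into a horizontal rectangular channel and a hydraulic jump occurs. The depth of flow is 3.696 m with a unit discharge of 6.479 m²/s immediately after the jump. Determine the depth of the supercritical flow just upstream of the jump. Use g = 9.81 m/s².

V₂ = q/y₂ = 6.479/3.696 = 1.753 m/s; Fr₂ = V₂/√(g·y₂) = 0.2911.
Applying the sequent-depth relation in reverse, y₁/y₂ = ½[√(1 + 8Fr₂²) − 1] = ½[√1.6780 − 1] = 0.1477.
y₁ = 0.1477 × 3.696 = 0.5459 m.

y₁ = 0.5459 m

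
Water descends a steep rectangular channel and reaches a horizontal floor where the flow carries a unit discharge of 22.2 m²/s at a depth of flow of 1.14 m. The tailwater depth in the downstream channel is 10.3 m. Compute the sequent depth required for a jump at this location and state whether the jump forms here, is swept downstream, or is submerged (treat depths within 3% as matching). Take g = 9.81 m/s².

y₂ = 8.84 m; the jump is submerged

V₁ = q/y₁ = 22.2/1.14 = 19.5 m/s. Fr₁ = V₁/√(g·y₁) = 19.5/√(9.81×1.14) = 5.82.
Bélanger equation: y₂/y₁ = ½[√(1 + 8Fr₁²) − 1] = ½[√272.3 − 1] = 7.75.
y₂ = 7.75 × 1.14 = 8.84 m.
Tailwater y_tw = 10.3 m: y_tw > y₂, so the jump is submerged.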